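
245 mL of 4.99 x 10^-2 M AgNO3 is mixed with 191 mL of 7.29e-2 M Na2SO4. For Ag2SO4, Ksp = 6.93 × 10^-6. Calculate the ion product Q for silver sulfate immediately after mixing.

Total volume = 245 + 191 = 436 mL.
[Ag^+] = 4.99 × 10^-2 × (245/436) = 2.804 x 10^-2 M
[SO4^2-] = 7.29 × 10^-2 × (191/436) = 3.194 × 10^-2 M
Ag2SO4(s) ⇌ 2 Ag^+ + SO4^2-, so Q = [Ag^+]^2[SO4^2-]
Q = (2.804 × 10^-2)^2(3.194 × 10^-2) = 2.51 × 10^-5
Q > Ksp, so Ag2SO4 will precipitate.

2.51 x 10^-5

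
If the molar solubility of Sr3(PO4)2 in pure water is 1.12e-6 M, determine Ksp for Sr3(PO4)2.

Ksp ≈ 1.90e-28

Sr3(PO4)2(s) ⇌ 3 Sr^2+(aq) + 2 PO4^3-(aq)
If s mol/L of Sr3(PO4)2 dissolves, [Sr^2+] = 3s and [PO4^3-] = 2s.
Ksp = [Sr^2+]^3[PO4^3-]^2
Ksp = (3s)^3(2s)^2 = 108s^5
With s = 1.12 x 10^-6: Ksp = 1.90 × 10^-28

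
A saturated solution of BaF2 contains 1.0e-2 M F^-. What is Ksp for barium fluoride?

BaF2(s) ⇌ Ba^2+(aq) + 2 F^-(aq)
Stoichiometry gives [Ba^2+] = (1/2)[F^-] = 5.00 × 10^-3 M.
Ksp = [Ba^2+][F^-]^2
Ksp = 5.00 × 10^-3 × (1.0 × 10^-2)^2 = 5.0 × 10^-7

Ksp = 5.0 × 10^-7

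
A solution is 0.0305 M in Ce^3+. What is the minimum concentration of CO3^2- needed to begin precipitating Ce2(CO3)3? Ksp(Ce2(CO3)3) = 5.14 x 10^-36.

Ce2(CO3)3(s) ⇌ 2 Ce^3+(aq) + 3 CO3^2-(aq)
Ksp = [Ce^3+]^2[CO3^2-]^3
Precipitation begins when Q = Ksp. With [Ce^3+] = 0.0305 M:
5.14 x 10^-36 = (0.0305)^2 × [CO3^2-]^3
[CO3^2-] = (5.14 x 10^-36 / 9.303 × 10^-4)^(1/3) = 1.77 × 10^-11 M

[CO3^2-] ≈ 1.77 × 10^-11 M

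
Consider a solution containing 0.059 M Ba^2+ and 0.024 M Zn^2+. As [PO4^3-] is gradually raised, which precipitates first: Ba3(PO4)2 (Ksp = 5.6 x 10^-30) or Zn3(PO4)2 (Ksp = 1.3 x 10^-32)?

Precipitation of each salt starts when its ion product equals its Ksp.
For Ba3(PO4)2: 5.6 x 10^-30 = (0.059)^3 × [PO4^3-]^2  ⇒  [PO4^3-] = 1.7 × 10^-13 M.
For Zn3(PO4)2: 1.3 x 10^-32 = (0.024)^3 × [PO4^3-]^2  ⇒  [PO4^3-] = 3.1 x 10^-14 M.
The salt with the lower threshold [PO4^3-] precipitates first: Zn3(PO4)2.

Zn3(PO4)2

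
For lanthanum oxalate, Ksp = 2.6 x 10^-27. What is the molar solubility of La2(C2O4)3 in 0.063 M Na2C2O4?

1.6e-12 M

La2(C2O4)3(s) ⇌ 2 La^3+(aq) + 3 C2O4^2-(aq)
Ksp = [La^3+]^2[C2O4^2-]^3
Let s = moles of La2(C2O4)3 that dissolve per litre. [La^3+] = 2s, [C2O4^2-] = 0.063 + 3s ≈ 0.063 (Ksp is small, so little additional dissolves).
Ksp ≈ (2s)^2 × (0.063)^3
s = 1.6 × 10^-12 M
Check: 3s = 4.8 x 10^-12 ≪ 0.063, so the approximation is valid.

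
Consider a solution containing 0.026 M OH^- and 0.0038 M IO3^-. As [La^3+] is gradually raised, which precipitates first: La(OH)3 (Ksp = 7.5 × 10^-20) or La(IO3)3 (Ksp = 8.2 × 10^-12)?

Each salt begins to precipitate when Q = Ksp, i.e. when [La^3+] reaches its threshold.
For La(OH)3: 7.5 × 10^-20 = (0.026)^3 × [La^3+]  ⇒  [La^3+] = 4.3 × 10^-15 M.
For La(IO3)3: 8.2 × 10^-12 = (0.0038)^3 × [La^3+]  ⇒  [La^3+] = 1.5 × 10^-4 M.
The salt with the lower threshold [La^3+] precipitates first: La(OH)3.

La(OH)3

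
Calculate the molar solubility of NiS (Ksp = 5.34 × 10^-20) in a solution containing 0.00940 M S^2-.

5.68e-18 M

NiS(s) <=> Ni^2+ + S^2-
Ksp = [Ni^2+][S^2-]
If s mol/L dissolves here, [Ni^2+] = s, [S^2-] = 0.00940 + s ≈ 0.00940 (since the S^2- already present dominates).
Ksp ≈ s × 0.00940
s = 5.68 × 10^-18 M
Check: s = 5.7 x 10^-18 ≪ 0.00940, so the approximation is valid.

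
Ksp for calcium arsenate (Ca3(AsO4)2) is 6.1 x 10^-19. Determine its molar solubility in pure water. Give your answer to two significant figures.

s ≈ 8.9e-5 M

Ca3(AsO4)2(s) <=> 3 Ca^2+ + 2 AsO4^3-
Ksp = [Ca^2+]^3[AsO4^3-]^2
For each mole of Ca3(AsO4)2 that dissolves: [Ca^2+] = 3s, [AsO4^3-] = 2s.
Ksp = (3s)^3(2s)^2 = 108s^5
Solving, s = (6.1 x 10^-19/108)^(1/5) = 8.9 × 10^-5 M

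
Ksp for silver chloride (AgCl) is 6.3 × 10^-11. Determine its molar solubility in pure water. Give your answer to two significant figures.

s = 7.9 × 10^-6 M

AgCl(s) <=> Ag^+ + Cl^-
Ksp = [Ag^+][Cl^-]
With molar solubility s: [Ag^+] = s, [Cl^-] = s.
Ksp = s × s = s^2
s = (6.3 × 10^-11)^(1/2) = 7.9 × 10^-6 M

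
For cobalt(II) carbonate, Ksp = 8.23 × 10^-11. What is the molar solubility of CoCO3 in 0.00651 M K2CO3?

s = 1.26 × 10^-8 M

CoCO3(s) <=> Co^2+(aq) + CO3^2-(aq)
Ksp = [Co^2+][CO3^2-]
If s mol/L dissolves here, [Co^2+] = s, [CO3^2-] = 0.00651 + s ≈ 0.00651 (since CO3^2- from K2CO3 dominates).
Ksp ≈ s × 0.00651
s = 1.26 × 10^-8 M
Check: s = 1.3 × 10^-8 ≪ 0.00651, so the approximation is valid.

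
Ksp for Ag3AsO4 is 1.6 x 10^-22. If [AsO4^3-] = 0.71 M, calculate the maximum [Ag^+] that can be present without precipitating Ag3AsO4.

6.1 x 10^-8 M

Ag3AsO4(s) ⇌ 3 Ag^+(aq) + AsO4^3-(aq)
Ksp = [Ag^+]^3[AsO4^3-]
Precipitation begins when Q = Ksp. With [AsO4^3-] = 0.71 M:
1.6 x 10^-22 = (0.71) × [Ag^+]^3
[Ag^+] = (1.6 x 10^-22 / 7.1 × 10^-1)^(1/3) = 6.1 × 10^-8 M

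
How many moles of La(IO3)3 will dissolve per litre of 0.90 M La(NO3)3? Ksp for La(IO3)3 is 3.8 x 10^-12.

5.4 × 10^-5 M

La(IO3)3(s) <=> La^3+(aq) + 3 IO3^-(aq)
Ksp = [La^3+][IO3^-]^3
Let s = moles of La(IO3)3 that dissolve per litre. [La^3+] = 0.90 + s ≈ 0.90, [IO3^-] = 3s (common-ion effect: La^3+ is already 0.90 M).
Ksp ≈ 0.90 × (3s)^3
s = 5.4 × 10^-5 M
Check: s = 5.4 x 10^-5 ≪ 0.90, so the approximation is valid.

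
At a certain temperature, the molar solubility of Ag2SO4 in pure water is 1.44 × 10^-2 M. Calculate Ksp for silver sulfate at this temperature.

Ag2SO4(s) ⇌ 2 Ag^+(aq) + SO4^2-(aq)
If s mol/L of Ag2SO4 dissolves, [Ag^+] = 2s and [SO4^2-] = s.
Ksp = [Ag^+]^2[SO4^2-]
Ksp = (2s)^2s = 4s^3
Ksp = 4 × (1.44 × 10^-2)^3 = 1.19 × 10^-5

1.19 × 10^-5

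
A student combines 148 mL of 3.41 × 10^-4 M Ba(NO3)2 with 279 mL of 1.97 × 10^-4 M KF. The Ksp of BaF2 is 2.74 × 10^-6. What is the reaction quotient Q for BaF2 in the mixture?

Total volume = 148 + 279 = 427 mL.
[Ba^2+] = 3.41 x 10^-4 × (148/427) = 1.182 x 10^-4 M
[F^-] = 1.97 x 10^-4 × (279/427) = 1.287 × 10^-4 M
BaF2(s) ⇌ Ba^2+(aq) + 2 F^-(aq), so Q = [Ba^2+][F^-]^2
Q = (1.182 x 10^-4)(1.287 × 10^-4)^2 = 1.96 × 10^-12
Q < Ksp, so no precipitate of BaF2 forms.

1.96e-12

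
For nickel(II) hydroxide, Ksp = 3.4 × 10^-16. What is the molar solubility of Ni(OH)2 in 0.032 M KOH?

s = 3.3 x 10^-13 M

Ni(OH)2(s) ⇌ Ni^2+ + 2 OH^-
Ksp = [Ni^2+][OH^-]^2
If s mol/L dissolves here, [Ni^2+] = s, [OH^-] = 0.032 + 2s ≈ 0.032 (Ksp is small, so little additional dissolves).
Ksp ≈ s × (0.032)^2
s = 3.3 × 10^-13 M
Check: 2s = 6.6 x 10^-13 ≪ 0.032, so the approximation is valid.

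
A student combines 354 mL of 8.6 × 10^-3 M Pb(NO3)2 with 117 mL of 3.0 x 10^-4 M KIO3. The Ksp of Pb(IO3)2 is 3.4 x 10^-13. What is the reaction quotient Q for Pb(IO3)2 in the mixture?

Total volume = 354 + 117 = 471 mL.
[Pb^2+] = 8.6 × 10^-3 × (354/471) = 6.46 x 10^-3 M
[IO3^-] = 3.0 × 10^-4 × (117/471) = 7.45 x 10^-5 M
Pb(IO3)2(s) <=> Pb^2+(aq) + 2 IO3^-(aq), so Q = [Pb^2+][IO3^-]^2
Q = (6.46 × 10^-3)(7.45 × 10^-5)^2 = 3.6 × 10^-11
Q > Ksp, so Pb(IO3)2 will precipitate.

Q ≈ 3.6 × 10^-11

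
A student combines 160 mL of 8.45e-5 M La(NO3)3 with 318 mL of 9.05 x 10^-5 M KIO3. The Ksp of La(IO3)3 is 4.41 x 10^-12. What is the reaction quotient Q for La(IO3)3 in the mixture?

Total volume = 160 + 318 = 478 mL.
[La^3+] = 8.45 x 10^-5 × (160/478) = 2.828 × 10^-5 M
[IO3^-] = 9.05 x 10^-5 × (318/478) = 6.021 × 10^-5 M
La(IO3)3(s) <=> La^3+ + 3 IO3^-, so Q = [La^3+][IO3^-]^3
Q = (2.828 × 10^-5)(6.021 × 10^-5)^3 = 6.17 × 10^-18
Q < Ksp, so no precipitate of La(IO3)3 forms.

Q ≈ 6.17 x 10^-18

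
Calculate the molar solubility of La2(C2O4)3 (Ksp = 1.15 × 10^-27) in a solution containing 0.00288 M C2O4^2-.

La2(C2O4)3(s) ⇌ 2 La^3+ + 3 C2O4^2-
Ksp = [La^3+]^2[C2O4^2-]^3
Let s be the molar solubility in this solution. [La^3+] = 2s, [C2O4^2-] = 0.00288 + 3s ≈ 0.00288 (Ksp is small, so little additional dissolves).
Ksp ≈ (2s)^2 × (0.00288)^3
s = 1.10 × 10^-10 M
Check: 3s = 3.3 × 10^-10 ≪ 0.00288, so the approximation is valid.

s ≈ 1.10e-10 M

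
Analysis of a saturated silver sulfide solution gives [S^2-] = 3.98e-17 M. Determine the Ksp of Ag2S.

Ksp = 2.52 × 10^-49

Ag2S(s) ⇌ 2 Ag^+(aq) + S^2-(aq)
Stoichiometry gives [Ag^+] = (2/1)[S^2-] = 7.960 × 10^-17 M.
Ksp = [Ag^+]^2[S^2-]
Ksp = (7.960 x 10^-17)^2 × 3.98 x 10^-17 = 2.52 × 10^-49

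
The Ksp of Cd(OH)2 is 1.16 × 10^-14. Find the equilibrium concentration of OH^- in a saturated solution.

[OH^-] = 2.85 × 10^-5 M

Cd(OH)2(s) ⇌ Cd^2+(aq) + 2 OH^-(aq)
Ksp = [Cd^2+][OH^-]^2
With molar solubility s: [Cd^2+] = s, [OH^-] = 2s.
So Ksp = s × (2s)^2 = 4s^3
s = (1.16 × 10^-14 / 4)^(1/3) = 1.426 × 10^-5 M
[OH^-] = 2s = 2.85 × 10^-5 M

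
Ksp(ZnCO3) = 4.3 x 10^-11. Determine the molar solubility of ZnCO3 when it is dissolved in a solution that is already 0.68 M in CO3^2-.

ZnCO3(s) ⇌ Zn^2+(aq) + CO3^2-(aq)
Ksp = [Zn^2+][CO3^2-]
Let s be the molar solubility in this solution. [Zn^2+] = s, [CO3^2-] = 0.68 + s ≈ 0.68 (common-ion effect: CO3^2- is already 0.68 M).
Ksp ≈ s × 0.68
s = 6.3 × 10^-11 M
Check: s = 6.3 × 10^-11 ≪ 0.68, so the approximation is valid.

s ≈ 6.3 x 10^-11 M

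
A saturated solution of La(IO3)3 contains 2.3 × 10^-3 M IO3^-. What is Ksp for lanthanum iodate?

Ksp = 9.3e-12

La(IO3)3(s) <=> La^3+ + 3 IO3^-
Stoichiometry gives [La^3+] = (1/3)[IO3^-] = 7.67 × 10^-4 M.
Ksp = [La^3+][IO3^-]^3
Ksp = 7.67 x 10^-4 × (2.3 × 10^-3)^3 = 9.3 x 10^-12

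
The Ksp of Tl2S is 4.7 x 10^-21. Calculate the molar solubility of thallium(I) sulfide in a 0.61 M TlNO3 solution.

Tl2S(s) <=> 2 Tl^+ + S^2-
Ksp = [Tl^+]^2[S^2-]
Let s be the molar solubility in this solution. [Tl^+] = 0.61 + 2s ≈ 0.61, [S^2-] = s (since Tl^+ from TlNO3 dominates).
Ksp ≈ (0.61)^2 × s
s = 1.3 x 10^-20 M
Check: 2s = 2.5 x 10^-20 ≪ 0.61, so the approximation is valid.

s ≈ 1.3 x 10^-20 M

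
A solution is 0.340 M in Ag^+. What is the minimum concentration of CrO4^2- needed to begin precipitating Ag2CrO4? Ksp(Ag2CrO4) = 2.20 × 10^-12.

Ag2CrO4(s) ⇌ 2 Ag^+(aq) + CrO4^2-(aq)
Ksp = [Ag^+]^2[CrO4^2-]
Precipitation begins when Q = Ksp. With [Ag^+] = 0.340 M:
2.20 × 10^-12 = (0.340)^2 × [CrO4^2-]
[CrO4^2-] = (2.20 × 10^-12 / 1.156 × 10^-1) = 1.90 × 10^-11 M

[CrO4^2-] ≈ 1.90 × 10^-11 M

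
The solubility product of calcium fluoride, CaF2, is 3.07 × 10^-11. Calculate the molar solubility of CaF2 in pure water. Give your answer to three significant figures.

1.97 × 10^-4 M

CaF2(s) <=> Ca^2+ + 2 F^-
Ksp = [Ca^2+][F^-]^2
If s mol/L of CaF2 dissolves, [Ca^2+] = s and [F^-] = 2s.
Substituting: Ksp = s(2s)^2 = 4s^3
Solving, s = (3.07 × 10^-11/4)^(1/3) = 1.97 x 10^-4 M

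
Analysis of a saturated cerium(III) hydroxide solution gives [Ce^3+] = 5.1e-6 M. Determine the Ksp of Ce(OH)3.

Ce(OH)3(s) ⇌ Ce^3+ + 3 OH^-
Stoichiometry gives [OH^-] = (3/1)[Ce^3+] = 1.53 × 10^-5 M.
Ksp = [Ce^3+][OH^-]^3
Ksp = 5.1 x 10^-6 × (1.53 x 10^-5)^3 = 1.8 x 10^-20

Ksp ≈ 1.8e-20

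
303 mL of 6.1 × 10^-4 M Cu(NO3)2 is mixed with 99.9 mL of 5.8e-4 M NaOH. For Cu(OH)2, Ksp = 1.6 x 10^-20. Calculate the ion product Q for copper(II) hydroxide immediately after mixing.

Q ≈ 9.5 x 10^-12

Total volume = 303 + 99.9 = 402.9 mL.
[Cu^2+] = 6.1 × 10^-4 × (303/402.9) = 4.59 × 10^-4 M
[OH^-] = 5.8 × 10^-4 × (99.9/402.9) = 1.44 × 10^-4 M
Cu(OH)2(s) <=> Cu^2+(aq) + 2 OH^-(aq), so Q = [Cu^2+][OH^-]^2
Q = (4.59 × 10^-4)(1.44 x 10^-4)^2 = 9.5 x 10^-12
Q > Ksp, so Cu(OH)2 will precipitate.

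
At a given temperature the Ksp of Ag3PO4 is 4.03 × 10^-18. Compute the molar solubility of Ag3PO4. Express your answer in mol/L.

s = 1.97 x 10^-5 M

Ag3PO4(s) ⇌ 3 Ag^+(aq) + PO4^3-(aq)
Ksp = [Ag^+]^3[PO4^3-]
For each mole of Ag3PO4 that dissolves: [Ag^+] = 3s, [PO4^3-] = s.
Ksp = (3s)^3s = 27s^4
Solving, s = (4.03 × 10^-18/27)^(1/4) = 1.97 × 10^-5 M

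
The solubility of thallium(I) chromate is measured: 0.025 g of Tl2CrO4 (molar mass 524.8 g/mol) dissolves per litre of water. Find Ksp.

Molar solubility s = (2.5 × 10^-2 g/L) / (524.8 g/mol) = 4.76 × 10^-5 M.
Tl2CrO4(s) <=> 2 Tl^+ + CrO4^2-
With molar solubility s: [Tl^+] = 2s, [CrO4^2-] = s.
Ksp = [Tl^+]^2[CrO4^2-]
Ksp = (2s)^2s = 4s^3
Ksp = 4 × (4.76 x 10^-5)^3 = 4.3 × 10^-13

4.3 × 10^-13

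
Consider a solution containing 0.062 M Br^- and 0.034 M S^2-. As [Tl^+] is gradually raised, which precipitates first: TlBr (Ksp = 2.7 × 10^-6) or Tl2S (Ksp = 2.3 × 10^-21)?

Precipitation of each salt starts when its ion product equals its Ksp.
For TlBr: 2.7 × 10^-6 = 0.062 × [Tl^+]  ⇒  [Tl^+] = 4.4 × 10^-5 M.
For Tl2S: 2.3 × 10^-21 = 0.034 × [Tl^+]^2  ⇒  [Tl^+] = 2.6 × 10^-10 M.
The salt with the lower threshold [Tl^+] precipitates first: Tl2S.

Tl2S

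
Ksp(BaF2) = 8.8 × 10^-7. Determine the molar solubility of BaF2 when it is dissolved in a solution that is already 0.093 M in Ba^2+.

BaF2(s) <=> Ba^2+ + 2 F^-
Ksp = [Ba^2+][F^-]^2
Let s = moles of BaF2 that dissolve per litre. [Ba^2+] = 0.093 + s ≈ 0.093, [F^-] = 2s (Ksp is small, so little additional dissolves).
Ksp ≈ 0.093 × (2s)^2
s = 1.5 x 10^-3 M
Check: s = 1.5 × 10^-3 ≪ 0.093, so the approximation is valid.

1.5 x 10^-3 M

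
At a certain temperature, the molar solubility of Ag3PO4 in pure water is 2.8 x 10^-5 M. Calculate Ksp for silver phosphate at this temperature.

Ag3PO4(s) ⇌ 3 Ag^+ + PO4^3-
If s mol/L of Ag3PO4 dissolves, [Ag^+] = 3s and [PO4^3-] = s.
Ksp = [Ag^+]^3[PO4^3-]
So Ksp = (3s)^3 × s = 27s^4
Ksp = 27 × (2.8 x 10^-5)^4 = 1.7 × 10^-17

Ksp ≈ 1.7 × 10^-17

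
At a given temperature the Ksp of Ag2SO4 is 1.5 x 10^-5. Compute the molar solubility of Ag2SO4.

1.6 × 10^-2 M

Ag2SO4(s) ⇌ 2 Ag^+ + SO4^2-
Ksp = [Ag^+]^2[SO4^2-]
Let s = molar solubility. Then [Ag^+] = 2s and [SO4^2-] = s.
Ksp = (2s)^2s = 4s^3
Solving, s = (1.5 x 10^-5/4)^(1/3) = 1.6 x 10^-2 M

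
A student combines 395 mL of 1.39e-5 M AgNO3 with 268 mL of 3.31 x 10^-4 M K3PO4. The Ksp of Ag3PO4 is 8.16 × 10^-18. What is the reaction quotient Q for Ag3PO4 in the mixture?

Q ≈ 7.60e-20

Total volume = 395 + 268 = 663 mL.
[Ag^+] = 1.39 × 10^-5 × (395/663) = 8.281 × 10^-6 M
[PO4^3-] = 3.31 × 10^-4 × (268/663) = 1.338 x 10^-4 M
Ag3PO4(s) ⇌ 3 Ag^+ + PO4^3-, so Q = [Ag^+]^3[PO4^3-]
Q = (8.281 x 10^-6)^3(1.338 x 10^-4) = 7.60 × 10^-20
Q < Ksp, so no precipitate of Ag3PO4 forms.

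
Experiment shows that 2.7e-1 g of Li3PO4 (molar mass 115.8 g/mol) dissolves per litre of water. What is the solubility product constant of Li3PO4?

Molar solubility s = (2.7 x 10^-1 g/L) / (115.8 g/mol) = 2.33 × 10^-3 M.
Li3PO4(s) <=> 3 Li^+ + PO4^3-
With molar solubility s: [Li^+] = 3s, [PO4^3-] = s.
Ksp = [Li^+]^3[PO4^3-]
Ksp = (3s)^3s = 27s^4
Ksp = 27 × (2.33 × 10^-3)^4 = 8.0 × 10^-10

Ksp = 8.0 × 10^-10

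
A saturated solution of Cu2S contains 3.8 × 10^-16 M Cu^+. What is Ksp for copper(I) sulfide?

Cu2S(s) ⇌ 2 Cu^+ + S^2-
Stoichiometry gives [S^2-] = (1/2)[Cu^+] = 1.90 × 10^-16 M.
Ksp = [Cu^+]^2[S^2-]
Ksp = (3.8 × 10^-16)^2 × 1.90 × 10^-16 = 2.7 × 10^-47

Ksp ≈ 2.7e-47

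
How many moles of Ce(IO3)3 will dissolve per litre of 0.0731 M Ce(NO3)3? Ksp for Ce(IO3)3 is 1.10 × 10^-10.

Ce(IO3)3(s) <=> Ce^3+(aq) + 3 IO3^-(aq)
Ksp = [Ce^3+][IO3^-]^3
Let s = moles of Ce(IO3)3 that dissolve per litre. [Ce^3+] = 0.0731 + s ≈ 0.0731, [IO3^-] = 3s (since Ce^3+ from Ce(NO3)3 dominates).
Ksp ≈ 0.0731 × (3s)^3
s = 3.82 × 10^-4 M
Check: s = 3.8 × 10^-4 ≪ 0.0731, so the approximation is valid.

3.82e-4 M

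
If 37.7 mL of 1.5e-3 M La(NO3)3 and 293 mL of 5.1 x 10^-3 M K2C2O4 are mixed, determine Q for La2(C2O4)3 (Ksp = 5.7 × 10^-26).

Q ≈ 2.7e-15

Total volume = 37.7 + 293 = 330.7 mL.
[La^3+] = 1.5 × 10^-3 × (37.7/330.7) = 1.71 × 10^-4 M
[C2O4^2-] = 5.1 × 10^-3 × (293/330.7) = 4.52 × 10^-3 M
La2(C2O4)3(s) <=> 2 La^3+(aq) + 3 C2O4^2-(aq), so Q = [La^3+]^2[C2O4^2-]^3
Q = (1.71 x 10^-4)^2(4.52 × 10^-3)^3 = 2.7 x 10^-15
Q > Ksp, so La2(C2O4)3 will precipitate.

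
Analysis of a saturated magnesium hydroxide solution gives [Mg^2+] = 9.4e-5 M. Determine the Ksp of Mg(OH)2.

Mg(OH)2(s) ⇌ Mg^2+(aq) + 2 OH^-(aq)
Stoichiometry gives [OH^-] = (2/1)[Mg^2+] = 1.88 × 10^-4 M.
Ksp = [Mg^2+][OH^-]^2
Ksp = 9.4 x 10^-5 × (1.88 × 10^-4)^2 = 3.3 × 10^-12

Ksp = 3.3e-12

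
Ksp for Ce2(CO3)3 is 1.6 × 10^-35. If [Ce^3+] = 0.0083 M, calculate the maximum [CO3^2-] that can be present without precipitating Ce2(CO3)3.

[CO3^2-] = 6.1e-11 M

Ce2(CO3)3(s) <=> 2 Ce^3+ + 3 CO3^2-
Ksp = [Ce^3+]^2[CO3^2-]^3
Precipitation begins when Q = Ksp. With [Ce^3+] = 0.0083 M:
1.6 × 10^-35 = (0.0083)^2 × [CO3^2-]^3
[CO3^2-] = (1.6 × 10^-35 / 6.89 × 10^-5)^(1/3) = 6.1 x 10^-11 M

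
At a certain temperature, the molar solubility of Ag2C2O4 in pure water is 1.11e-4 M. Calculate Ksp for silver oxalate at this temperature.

Ag2C2O4(s) <=> 2 Ag^+ + C2O4^2-
Let s = molar solubility. Then [Ag^+] = 2s and [C2O4^2-] = s.
Ksp = [Ag^+]^2[C2O4^2-]
Ksp = (2s)^2s = 4s^3
With s = 1.11 × 10^-4: Ksp = 5.47 × 10^-12

Ksp = 5.47 × 10^-12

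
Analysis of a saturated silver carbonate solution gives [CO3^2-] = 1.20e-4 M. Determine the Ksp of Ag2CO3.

Ksp = 6.91 × 10^-12

Ag2CO3(s) ⇌ 2 Ag^+(aq) + CO3^2-(aq)
Stoichiometry gives [Ag^+] = (2/1)[CO3^2-] = 2.400 × 10^-4 M.
Ksp = [Ag^+]^2[CO3^2-]
Ksp = (2.400 × 10^-4)^2 × 1.20 × 10^-4 = 6.91 x 10^-12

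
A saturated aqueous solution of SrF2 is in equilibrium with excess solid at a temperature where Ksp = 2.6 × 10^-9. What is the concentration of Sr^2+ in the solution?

[Sr^2+] ≈ 8.7 x 10^-4 M

SrF2(s) ⇌ Sr^2+(aq) + 2 F^-(aq)
Ksp = [Sr^2+][F^-]^2
Let s = molar solubility. Then [Sr^2+] = s and [F^-] = 2s.
Substituting: Ksp = s(2s)^2 = 4s^3
Solving, s = (2.6 × 10^-9/4)^(1/3) = 8.66 × 10^-4 M
[Sr^2+] = s = 8.7 x 10^-4 M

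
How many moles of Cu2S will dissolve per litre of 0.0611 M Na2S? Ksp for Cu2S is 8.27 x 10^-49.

Cu2S(s) <=> 2 Cu^+ + S^2-
Ksp = [Cu^+]^2[S^2-]
Let s be the molar solubility in this solution. [Cu^+] = 2s, [S^2-] = 0.0611 + s ≈ 0.0611 (Ksp is small, so little additional dissolves).
Ksp ≈ (2s)^2 × 0.0611
s = 1.84 x 10^-24 M
Check: s = 1.8 × 10^-24 ≪ 0.0611, so the approximation is valid.

s = 1.84e-24 M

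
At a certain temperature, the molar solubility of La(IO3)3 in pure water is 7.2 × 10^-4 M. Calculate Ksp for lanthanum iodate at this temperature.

La(IO3)3(s) <=> La^3+ + 3 IO3^-
For each mole of La(IO3)3 that dissolves: [La^3+] = s, [IO3^-] = 3s.
Ksp = [La^3+][IO3^-]^3
Ksp = s(3s)^3 = 27s^4
With s = 7.2 × 10^-4: Ksp = 7.3 × 10^-12

Ksp ≈ 7.3 × 10^-12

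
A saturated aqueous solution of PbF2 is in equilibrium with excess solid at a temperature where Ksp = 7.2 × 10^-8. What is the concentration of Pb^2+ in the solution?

PbF2(s) ⇌ Pb^2+ + 2 F^-
Ksp = [Pb^2+][F^-]^2
Let s = molar solubility. Then [Pb^2+] = s and [F^-] = 2s.
Substituting: Ksp = s(2s)^2 = 4s^3
s^3 = 7.2 × 10^-8 / 4, so s = 2.62 x 10^-3 M
[Pb^2+] = s = 2.6 × 10^-3 M

2.6 x 10^-3 M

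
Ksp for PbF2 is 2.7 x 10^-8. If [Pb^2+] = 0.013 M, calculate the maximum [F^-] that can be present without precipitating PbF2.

1.4 × 10^-3 M

PbF2(s) ⇌ Pb^2+(aq) + 2 F^-(aq)
Ksp = [Pb^2+][F^-]^2
Precipitation begins when Q = Ksp. With [Pb^2+] = 0.013 M:
2.7 x 10^-8 = (0.013) × [F^-]^2
[F^-] = (2.7 x 10^-8 / 1.3 × 10^-2)^(1/2) = 1.4 × 10^-3 M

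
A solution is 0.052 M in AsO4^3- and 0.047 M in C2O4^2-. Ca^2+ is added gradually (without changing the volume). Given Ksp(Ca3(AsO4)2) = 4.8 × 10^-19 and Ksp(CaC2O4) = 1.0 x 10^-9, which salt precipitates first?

Precipitation of each salt starts when its ion product equals its Ksp.
For Ca3(AsO4)2: 4.8 × 10^-19 = (0.052)^2 × [Ca^2+]^3  ⇒  [Ca^2+] = 5.6 × 10^-6 M.
For CaC2O4: 1.0 x 10^-9 = 0.047 × [Ca^2+]  ⇒  [Ca^2+] = 2.1 × 10^-8 M.
The salt with the lower threshold [Ca^2+] precipitates first: CaC2O4.

CaC2O4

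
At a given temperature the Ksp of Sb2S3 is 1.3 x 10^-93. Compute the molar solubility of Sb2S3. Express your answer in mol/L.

s ≈ 1.0 × 10^-19 M

Sb2S3(s) ⇌ 2 Sb^3+(aq) + 3 S^2-(aq)
Ksp = [Sb^3+]^2[S^2-]^3
For each mole of Sb2S3 that dissolves: [Sb^3+] = 2s, [S^2-] = 3s.
So Ksp = (2s)^2 × (3s)^3 = 108s^5
Solving, s = (1.3 x 10^-93/108)^(1/5) = 1.0 × 10^-19 M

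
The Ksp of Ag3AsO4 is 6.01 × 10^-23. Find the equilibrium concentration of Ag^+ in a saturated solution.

Ag3AsO4(s) ⇌ 3 Ag^+(aq) + AsO4^3-(aq)
Ksp = [Ag^+]^3[AsO4^3-]
With molar solubility s: [Ag^+] = 3s, [AsO4^3-] = s.
Substituting: Ksp = (3s)^3s = 27s^4
s^4 = 6.01 × 10^-23 / 27, so s = 1.221 × 10^-6 M
[Ag^+] = 3s = 3.66 x 10^-6 M

3.66 × 10^-6 M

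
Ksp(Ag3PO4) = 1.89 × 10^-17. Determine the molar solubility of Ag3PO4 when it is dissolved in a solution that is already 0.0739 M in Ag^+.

Ag3PO4(s) ⇌ 3 Ag^+ + PO4^3-
Ksp = [Ag^+]^3[PO4^3-]
Let s be the molar solubility in this solution. [Ag^+] = 0.0739 + 3s ≈ 0.0739, [PO4^3-] = s (common-ion effect: Ag^+ is already 0.0739 M).
Ksp ≈ (0.0739)^3 × s
s = 4.68 x 10^-14 M
Check: 3s = 1.4 × 10^-13 ≪ 0.0739, so the approximation is valid.

4.68e-14 M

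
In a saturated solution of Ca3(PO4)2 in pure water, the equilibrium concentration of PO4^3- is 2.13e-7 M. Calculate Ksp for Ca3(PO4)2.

Ca3(PO4)2(s) ⇌ 3 Ca^2+(aq) + 2 PO4^3-(aq)
Stoichiometry gives [Ca^2+] = (3/2)[PO4^3-] = 3.195 × 10^-7 M.
Ksp = [Ca^2+]^3[PO4^3-]^2
Ksp = (3.195 x 10^-7)^3 × (2.13 x 10^-7)^2 = 1.48 × 10^-33

1.48e-33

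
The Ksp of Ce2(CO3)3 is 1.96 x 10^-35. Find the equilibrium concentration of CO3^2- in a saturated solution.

[CO3^2-] = 1.35 × 10^-7 M

Ce2(CO3)3(s) ⇌ 2 Ce^3+ + 3 CO3^2-
Ksp = [Ce^3+]^2[CO3^2-]^3
With molar solubility s: [Ce^3+] = 2s, [CO3^2-] = 3s.
Substituting: Ksp = (2s)^2(3s)^3 = 108s^5
s^5 = 1.96 x 10^-35 / 108, so s = 4.485 × 10^-8 M
[CO3^2-] = 3s = 1.35 × 10^-7 M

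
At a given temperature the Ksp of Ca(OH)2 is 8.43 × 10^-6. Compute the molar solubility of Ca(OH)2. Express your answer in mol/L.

Ca(OH)2(s) ⇌ Ca^2+ + 2 OH^-
Ksp = [Ca^2+][OH^-]^2
With molar solubility s: [Ca^2+] = s, [OH^-] = 2s.
Substituting: Ksp = s(2s)^2 = 4s^3
s^3 = 8.43 × 10^-6 / 4, so s = 1.28 x 10^-2 M

1.28 x 10^-2 M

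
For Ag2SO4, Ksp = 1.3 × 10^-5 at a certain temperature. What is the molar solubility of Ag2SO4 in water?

Ag2SO4(s) ⇌ 2 Ag^+ + SO4^2-
Ksp = [Ag^+]^2[SO4^2-]
If s mol/L of Ag2SO4 dissolves, [Ag^+] = 2s and [SO4^2-] = s.
Substituting: Ksp = (2s)^2s = 4s^3
s^3 = 1.3 × 10^-5 / 4, so s = 1.5 x 10^-2 M

s = 1.5 × 10^-2 M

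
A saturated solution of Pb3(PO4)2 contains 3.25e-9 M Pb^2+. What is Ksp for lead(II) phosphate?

Ksp = 1.61e-43

Pb3(PO4)2(s) ⇌ 3 Pb^2+ + 2 PO4^3-
Stoichiometry gives [PO4^3-] = (2/3)[Pb^2+] = 2.167 x 10^-9 M.
Ksp = [Pb^2+]^3[PO4^3-]^2
Ksp = (3.25 × 10^-9)^3 × (2.167 x 10^-9)^2 = 1.61 x 10^-43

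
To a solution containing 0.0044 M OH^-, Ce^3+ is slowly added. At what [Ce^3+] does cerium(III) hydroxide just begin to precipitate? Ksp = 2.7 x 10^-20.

3.2 × 10^-13 M

Ce(OH)3(s) ⇌ Ce^3+ + 3 OH^-
Ksp = [Ce^3+][OH^-]^3
Precipitation begins when Q = Ksp. With [OH^-] = 0.0044 M:
2.7 x 10^-20 = (0.0044)^3 × [Ce^3+]
[Ce^3+] = (2.7 x 10^-20 / 8.52 × 10^-8) = 3.2 x 10^-13 M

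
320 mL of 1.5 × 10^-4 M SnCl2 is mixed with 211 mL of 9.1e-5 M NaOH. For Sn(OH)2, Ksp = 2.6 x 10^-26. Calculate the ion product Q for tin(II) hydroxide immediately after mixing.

Total volume = 320 + 211 = 531 mL.
[Sn^2+] = 1.5 × 10^-4 × (320/531) = 9.04 x 10^-5 M
[OH^-] = 9.1 × 10^-5 × (211/531) = 3.62 × 10^-5 M
Sn(OH)2(s) <=> Sn^2+ + 2 OH^-, so Q = [Sn^2+][OH^-]^2
Q = (9.04 × 10^-5)(3.62 × 10^-5)^2 = 1.2 × 10^-13
Q > Ksp, so Sn(OH)2 will precipitate.

1.2 × 10^-13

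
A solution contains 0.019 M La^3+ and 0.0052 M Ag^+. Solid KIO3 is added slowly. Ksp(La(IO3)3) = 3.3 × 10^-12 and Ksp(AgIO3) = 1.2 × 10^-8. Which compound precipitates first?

Precipitation of each salt starts when its ion product equals its Ksp.
For La(IO3)3: 3.3 × 10^-12 = 0.019 × [IO3^-]^3  ⇒  [IO3^-] = 5.6 x 10^-4 M.
For AgIO3: 1.2 × 10^-8 = 0.0052 × [IO3^-]  ⇒  [IO3^-] = 2.3 × 10^-6 M.
The salt with the lower threshold [IO3^-] precipitates first: AgIO3.

AgIO3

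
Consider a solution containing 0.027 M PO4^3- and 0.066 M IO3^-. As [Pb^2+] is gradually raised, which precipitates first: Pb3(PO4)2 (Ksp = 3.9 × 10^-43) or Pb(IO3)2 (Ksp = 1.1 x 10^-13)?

Precipitation of each salt starts when its ion product equals its Ksp.
For Pb3(PO4)2: 3.9 × 10^-43 = (0.027)^2 × [Pb^2+]^3  ⇒  [Pb^2+] = 8.1 × 10^-14 M.
For Pb(IO3)2: 1.1 x 10^-13 = (0.066)^2 × [Pb^2+]  ⇒  [Pb^2+] = 2.5 x 10^-11 M.
The salt with the lower threshold [Pb^2+] precipitates first: Pb3(PO4)2.

Pb3(PO4)2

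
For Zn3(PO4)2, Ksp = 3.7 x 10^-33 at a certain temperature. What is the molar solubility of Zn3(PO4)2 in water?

Zn3(PO4)2(s) <=> 3 Zn^2+(aq) + 2 PO4^3-(aq)
Ksp = [Zn^2+]^3[PO4^3-]^2
With molar solubility s: [Zn^2+] = 3s, [PO4^3-] = 2s.
So Ksp = (3s)^3 × (2s)^2 = 108s^5
s^5 = 3.7 x 10^-33 / 108, so s = 1.3 × 10^-7 M

s = 1.3 × 10^-7 M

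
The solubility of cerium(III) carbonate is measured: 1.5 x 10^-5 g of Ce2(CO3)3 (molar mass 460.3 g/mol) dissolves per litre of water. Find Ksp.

4.0 × 10^-36

Molar solubility s = (1.5 × 10^-5 g/L) / (460.3 g/mol) = 3.26 × 10^-8 M.
Ce2(CO3)3(s) <=> 2 Ce^3+(aq) + 3 CO3^2-(aq)
If s mol/L of Ce2(CO3)3 dissolves, [Ce^3+] = 2s and [CO3^2-] = 3s.
Ksp = [Ce^3+]^2[CO3^2-]^3
Ksp = (2s)^2(3s)^3 = 108s^5
Ksp = 108 × (3.26 × 10^-8)^5 = 4.0 × 10^-36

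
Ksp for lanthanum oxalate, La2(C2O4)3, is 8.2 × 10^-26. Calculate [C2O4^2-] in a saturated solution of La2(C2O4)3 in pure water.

La2(C2O4)3(s) <=> 2 La^3+ + 3 C2O4^2-
Ksp = [La^3+]^2[C2O4^2-]^3
If s mol/L of La2(C2O4)3 dissolves, [La^3+] = 2s and [C2O4^2-] = 3s.
Ksp = (2s)^2(3s)^3 = 108s^5
Solving, s = (8.2 × 10^-26/108)^(1/5) = 3.77 × 10^-6 M
[C2O4^2-] = 3s = 1.1 x 10^-5 M

[C2O4^2-] ≈ 1.1e-5 M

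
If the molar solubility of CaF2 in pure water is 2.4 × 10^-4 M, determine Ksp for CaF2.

Ksp ≈ 5.5 × 10^-11

CaF2(s) ⇌ Ca^2+(aq) + 2 F^-(aq)
With molar solubility s: [Ca^2+] = s, [F^-] = 2s.
Ksp = [Ca^2+][F^-]^2
So Ksp = s × (2s)^2 = 4s^3
Ksp = 4 × (2.4 × 10^-4)^3 = 5.5 x 10^-11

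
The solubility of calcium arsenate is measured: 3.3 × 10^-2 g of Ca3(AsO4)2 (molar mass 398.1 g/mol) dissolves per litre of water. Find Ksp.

Molar solubility s = (3.3 × 10^-2 g/L) / (398.1 g/mol) = 8.29 × 10^-5 M.
Ca3(AsO4)2(s) <=> 3 Ca^2+ + 2 AsO4^3-
With molar solubility s: [Ca^2+] = 3s, [AsO4^3-] = 2s.
Ksp = [Ca^2+]^3[AsO4^3-]^2
So Ksp = (3s)^3 × (2s)^2 = 108s^5
With s = 8.29 x 10^-5: Ksp = 4.2 × 10^-19

4.2 × 10^-19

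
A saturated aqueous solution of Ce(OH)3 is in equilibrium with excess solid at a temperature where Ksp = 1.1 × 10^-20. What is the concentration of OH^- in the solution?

[OH^-] ≈ 1.3 × 10^-5 M

Ce(OH)3(s) ⇌ Ce^3+ + 3 OH^-
Ksp = [Ce^3+][OH^-]^3
If s mol/L of Ce(OH)3 dissolves, [Ce^3+] = s and [OH^-] = 3s.
Ksp = s(3s)^3 = 27s^4
Solving, s = (1.1 × 10^-20/27)^(1/4) = 4.49 x 10^-6 M
[OH^-] = 3s = 1.3 × 10^-5 M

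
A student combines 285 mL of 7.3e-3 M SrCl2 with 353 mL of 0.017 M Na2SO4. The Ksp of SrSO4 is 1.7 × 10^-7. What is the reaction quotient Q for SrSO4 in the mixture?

Total volume = 285 + 353 = 638 mL.
[Sr^2+] = 7.3 × 10^-3 × (285/638) = 3.26 × 10^-3 M
[SO4^2-] = 1.7 × 10^-2 × (353/638) = 9.41 × 10^-3 M
SrSO4(s) <=> Sr^2+(aq) + SO4^2-(aq), so Q = [Sr^2+][SO4^2-]
Q = (3.26 x 10^-3)(9.41 × 10^-3) = 3.1 x 10^-5
Q > Ksp, so SrSO4 will precipitate.

Q ≈ 3.1e-5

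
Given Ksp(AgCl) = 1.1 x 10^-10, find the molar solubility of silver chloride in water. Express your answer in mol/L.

s = 1.0e-5 M

AgCl(s) ⇌ Ag^+ + Cl^-
Ksp = [Ag^+][Cl^-]
With molar solubility s: [Ag^+] = s, [Cl^-] = s.
Ksp = (s)(s) = s^2
s = √(1.1 x 10^-10) = 1.0 x 10^-5 M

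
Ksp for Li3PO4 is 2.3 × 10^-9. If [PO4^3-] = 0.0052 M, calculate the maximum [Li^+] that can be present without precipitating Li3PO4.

[Li^+] ≈ 7.6 × 10^-3 M

Li3PO4(s) ⇌ 3 Li^+(aq) + PO4^3-(aq)
Ksp = [Li^+]^3[PO4^3-]
Precipitation begins when Q = Ksp. With [PO4^3-] = 0.0052 M:
2.3 × 10^-9 = (0.0052) × [Li^+]^3
[Li^+] = (2.3 × 10^-9 / 5.2 x 10^-3)^(1/3) = 7.6 × 10^-3 M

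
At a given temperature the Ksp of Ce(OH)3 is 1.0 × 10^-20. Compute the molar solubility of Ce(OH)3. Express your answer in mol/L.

Ce(OH)3(s) <=> Ce^3+(aq) + 3 OH^-(aq)
Ksp = [Ce^3+][OH^-]^3
Let s = molar solubility. Then [Ce^3+] = s and [OH^-] = 3s.
Ksp = s(3s)^3 = 27s^4
s = (1.0 × 10^-20 / 27)^(1/4) = 4.4 × 10^-6 M

4.4 x 10^-6 M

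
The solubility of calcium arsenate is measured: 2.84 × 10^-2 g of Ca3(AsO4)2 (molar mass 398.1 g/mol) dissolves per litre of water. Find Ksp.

2.00 × 10^-19

Molar solubility s = (2.84 × 10^-2 g/L) / (398.1 g/mol) = 7.134 × 10^-5 M.
Ca3(AsO4)2(s) <=> 3 Ca^2+(aq) + 2 AsO4^3-(aq)
For each mole of Ca3(AsO4)2 that dissolves: [Ca^2+] = 3s, [AsO4^3-] = 2s.
Ksp = [Ca^2+]^3[AsO4^3-]^2
Ksp = (3s)^3(2s)^2 = 108s^5
With s = 7.134 × 10^-5: Ksp = 2.00 × 10^-19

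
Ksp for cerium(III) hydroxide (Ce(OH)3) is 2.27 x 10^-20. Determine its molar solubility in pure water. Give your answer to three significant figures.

s = 5.38 x 10^-6 M

Ce(OH)3(s) ⇌ Ce^3+ + 3 OH^-
Ksp = [Ce^3+][OH^-]^3
If s mol/L of Ce(OH)3 dissolves, [Ce^3+] = s and [OH^-] = 3s.
Substituting: Ksp = s(3s)^3 = 27s^4
Solving, s = (2.27 x 10^-20/27)^(1/4) = 5.38 × 10^-6 M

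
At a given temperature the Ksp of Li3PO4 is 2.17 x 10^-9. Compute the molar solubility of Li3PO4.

Li3PO4(s) <=> 3 Li^+ + PO4^3-
Ksp = [Li^+]^3[PO4^3-]
Let s = molar solubility. Then [Li^+] = 3s and [PO4^3-] = s.
Substituting: Ksp = (3s)^3s = 27s^4
Solving, s = (2.17 x 10^-9/27)^(1/4) = 2.99 × 10^-3 M

s = 2.99 × 10^-3 M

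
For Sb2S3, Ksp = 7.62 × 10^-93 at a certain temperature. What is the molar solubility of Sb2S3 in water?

s = 1.48 x 10^-19 M

Sb2S3(s) <=> 2 Sb^3+(aq) + 3 S^2-(aq)
Ksp = [Sb^3+]^2[S^2-]^3
If s mol/L of Sb2S3 dissolves, [Sb^3+] = 2s and [S^2-] = 3s.
So Ksp = (2s)^2 × (3s)^3 = 108s^5
s = (7.62 × 10^-93 / 108)^(1/5) = 1.48 × 10^-19 M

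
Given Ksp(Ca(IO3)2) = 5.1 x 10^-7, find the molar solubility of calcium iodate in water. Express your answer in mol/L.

Ca(IO3)2(s) ⇌ Ca^2+(aq) + 2 IO3^-(aq)
Ksp = [Ca^2+][IO3^-]^2
If s mol/L of Ca(IO3)2 dissolves, [Ca^2+] = s and [IO3^-] = 2s.
Ksp = s(2s)^2 = 4s^3
s = (5.1 x 10^-7 / 4)^(1/3) = 5.0 × 10^-3 M

s = 5.0e-3 M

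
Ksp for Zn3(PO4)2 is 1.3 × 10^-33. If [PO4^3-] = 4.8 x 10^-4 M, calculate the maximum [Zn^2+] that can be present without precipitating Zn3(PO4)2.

Zn3(PO4)2(s) ⇌ 3 Zn^2+(aq) + 2 PO4^3-(aq)
Ksp = [Zn^2+]^3[PO4^3-]^2
Precipitation begins when Q = Ksp. With [PO4^3-] = 4.8 x 10^-4 M:
1.3 × 10^-33 = (4.8 x 10^-4)^2 × [Zn^2+]^3
[Zn^2+] = (1.3 × 10^-33 / 2.30 × 10^-7)^(1/3) = 1.8 x 10^-9 M

[Zn^2+] = 1.8e-9 M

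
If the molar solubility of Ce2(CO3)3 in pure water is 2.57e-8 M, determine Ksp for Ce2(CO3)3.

Ce2(CO3)3(s) ⇌ 2 Ce^3+(aq) + 3 CO3^2-(aq)
Let s = molar solubility. Then [Ce^3+] = 2s and [CO3^2-] = 3s.
Ksp = [Ce^3+]^2[CO3^2-]^3
Substituting: Ksp = (2s)^2(3s)^3 = 108s^5
Ksp = 108 × (2.57 x 10^-8)^5 = 1.21 x 10^-36

Ksp = 1.21 × 10^-36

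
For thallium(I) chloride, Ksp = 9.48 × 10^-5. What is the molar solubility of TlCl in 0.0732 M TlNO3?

1.30 x 10^-3 M

TlCl(s) ⇌ Tl^+(aq) + Cl^-(aq)
Ksp = [Tl^+][Cl^-]
If s mol/L dissolves here, [Tl^+] = 0.0732 + s ≈ 0.0732, [Cl^-] = s (Ksp is small, so little additional dissolves).
Ksp ≈ 0.0732 × s
s = 1.30 x 10^-3 M
Check: s = 1.3 x 10^-3 ≪ 0.0732, so the approximation is valid.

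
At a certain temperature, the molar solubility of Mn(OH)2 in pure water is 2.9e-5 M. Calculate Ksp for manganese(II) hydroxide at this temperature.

Mn(OH)2(s) ⇌ Mn^2+ + 2 OH^-
For each mole of Mn(OH)2 that dissolves: [Mn^2+] = s, [OH^-] = 2s.
Ksp = [Mn^2+][OH^-]^2
Substituting: Ksp = s(2s)^2 = 4s^3
Ksp = 4 × (2.9 x 10^-5)^3 = 9.8 x 10^-14

Ksp ≈ 9.8 x 10^-14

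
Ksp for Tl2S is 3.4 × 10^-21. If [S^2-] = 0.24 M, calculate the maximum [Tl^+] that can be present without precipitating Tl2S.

Tl2S(s) ⇌ 2 Tl^+(aq) + S^2-(aq)
Ksp = [Tl^+]^2[S^2-]
Precipitation begins when Q = Ksp. With [S^2-] = 0.24 M:
3.4 × 10^-21 = (0.24) × [Tl^+]^2
[Tl^+] = (3.4 × 10^-21 / 2.4 × 10^-1)^(1/2) = 1.2 × 10^-10 M

[Tl^+] = 1.2 × 10^-10 M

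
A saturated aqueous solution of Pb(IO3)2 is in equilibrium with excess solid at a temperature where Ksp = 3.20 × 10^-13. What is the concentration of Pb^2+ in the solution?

Pb(IO3)2(s) ⇌ Pb^2+(aq) + 2 IO3^-(aq)
Ksp = [Pb^2+][IO3^-]^2
For each mole of Pb(IO3)2 that dissolves: [Pb^2+] = s, [IO3^-] = 2s.
Ksp = s(2s)^2 = 4s^3
s = (3.20 × 10^-13 / 4)^(1/3) = 4.309 × 10^-5 M
[Pb^2+] = s = 4.31 × 10^-5 M

[Pb^2+] ≈ 4.31 × 10^-5 M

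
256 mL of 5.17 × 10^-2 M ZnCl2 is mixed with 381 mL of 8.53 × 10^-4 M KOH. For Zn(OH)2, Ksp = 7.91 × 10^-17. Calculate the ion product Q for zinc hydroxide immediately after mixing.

Q ≈ 5.41e-9

Total volume = 256 + 381 = 637 mL.
[Zn^2+] = 5.17 × 10^-2 × (256/637) = 2.078 × 10^-2 M
[OH^-] = 8.53 x 10^-4 × (381/637) = 5.102 × 10^-4 M
Zn(OH)2(s) <=> Zn^2+(aq) + 2 OH^-(aq), so Q = [Zn^2+][OH^-]^2
Q = (2.078 × 10^-2)(5.102 × 10^-4)^2 = 5.41 x 10^-9
Q > Ksp, so Zn(OH)2 will precipitate.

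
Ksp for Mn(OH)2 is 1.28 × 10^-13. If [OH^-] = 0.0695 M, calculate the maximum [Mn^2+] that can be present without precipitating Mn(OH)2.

2.65 × 10^-11 M

Mn(OH)2(s) <=> Mn^2+(aq) + 2 OH^-(aq)
Ksp = [Mn^2+][OH^-]^2
Precipitation begins when Q = Ksp. With [OH^-] = 0.0695 M:
1.28 × 10^-13 = (0.0695)^2 × [Mn^2+]
[Mn^2+] = (1.28 × 10^-13 / 4.830 × 10^-3) = 2.65 × 10^-11 M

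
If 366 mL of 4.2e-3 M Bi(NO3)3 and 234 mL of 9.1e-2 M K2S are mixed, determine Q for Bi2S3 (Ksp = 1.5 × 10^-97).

Total volume = 366 + 234 = 600 mL.
[Bi^3+] = 4.2 × 10^-3 × (366/600) = 2.56 × 10^-3 M
[S^2-] = 9.1 × 10^-2 × (234/600) = 3.55 × 10^-2 M
Bi2S3(s) <=> 2 Bi^3+(aq) + 3 S^2-(aq), so Q = [Bi^3+]^2[S^2-]^3
Q = (2.56 x 10^-3)^2(3.55 x 10^-2)^3 = 2.9 × 10^-10
Q > Ksp, so Bi2S3 will precipitate.

Q ≈ 2.9e-10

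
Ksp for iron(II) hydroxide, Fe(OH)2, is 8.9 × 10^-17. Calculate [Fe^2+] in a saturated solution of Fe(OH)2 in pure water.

Fe(OH)2(s) ⇌ Fe^2+(aq) + 2 OH^-(aq)
Ksp = [Fe^2+][OH^-]^2
If s mol/L of Fe(OH)2 dissolves, [Fe^2+] = s and [OH^-] = 2s.
Ksp = s(2s)^2 = 4s^3
s^3 = 8.9 × 10^-17 / 4, so s = 2.81 × 10^-6 M
[Fe^2+] = s = 2.8 × 10^-6 M

[Fe^2+] ≈ 2.8 × 10^-6 M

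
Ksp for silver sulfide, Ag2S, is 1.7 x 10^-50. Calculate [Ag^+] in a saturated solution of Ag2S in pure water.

Ag2S(s) ⇌ 2 Ag^+(aq) + S^2-(aq)
Ksp = [Ag^+]^2[S^2-]
Let s = molar solubility. Then [Ag^+] = 2s and [S^2-] = s.
Ksp = (2s)^2s = 4s^3
Solving, s = (1.7 x 10^-50/4)^(1/3) = 1.62 x 10^-17 M
[Ag^+] = 2s = 3.2 × 10^-17 M

3.2 × 10^-17 M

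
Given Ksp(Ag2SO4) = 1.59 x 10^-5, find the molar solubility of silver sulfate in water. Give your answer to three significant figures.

Ag2SO4(s) ⇌ 2 Ag^+ + SO4^2-
Ksp = [Ag^+]^2[SO4^2-]
If s mol/L of Ag2SO4 dissolves, [Ag^+] = 2s and [SO4^2-] = s.
Ksp = (2s)^2s = 4s^3
s = (1.59 x 10^-5 / 4)^(1/3) = 1.58 × 10^-2 M

0.0158 M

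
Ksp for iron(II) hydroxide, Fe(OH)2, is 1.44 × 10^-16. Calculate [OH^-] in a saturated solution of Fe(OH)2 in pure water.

6.60 × 10^-6 M

Fe(OH)2(s) <=> Fe^2+ + 2 OH^-
Ksp = [Fe^2+][OH^-]^2
If s mol/L of Fe(OH)2 dissolves, [Fe^2+] = s and [OH^-] = 2s.
Substituting: Ksp = s(2s)^2 = 4s^3
Solving, s = (1.44 × 10^-16/4)^(1/3) = 3.302 × 10^-6 M
[OH^-] = 2s = 6.60 × 10^-6 M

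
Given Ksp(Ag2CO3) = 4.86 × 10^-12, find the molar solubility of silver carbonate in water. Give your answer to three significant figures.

Ag2CO3(s) <=> 2 Ag^+ + CO3^2-
Ksp = [Ag^+]^2[CO3^2-]
Let s = molar solubility. Then [Ag^+] = 2s and [CO3^2-] = s.
So Ksp = (2s)^2 × s = 4s^3
Solving, s = (4.86 × 10^-12/4)^(1/3) = 1.07 × 10^-4 M

1.07 × 10^-4 M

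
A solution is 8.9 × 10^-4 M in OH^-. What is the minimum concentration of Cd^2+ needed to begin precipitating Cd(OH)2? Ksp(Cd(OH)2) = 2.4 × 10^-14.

Cd(OH)2(s) <=> Cd^2+ + 2 OH^-
Ksp = [Cd^2+][OH^-]^2
Precipitation begins when Q = Ksp. With [OH^-] = 8.9 × 10^-4 M:
2.4 × 10^-14 = (8.9 × 10^-4)^2 × [Cd^2+]
[Cd^2+] = (2.4 × 10^-14 / 7.92 × 10^-7) = 3.0 × 10^-8 M

[Cd^2+] = 3.0 × 10^-8 M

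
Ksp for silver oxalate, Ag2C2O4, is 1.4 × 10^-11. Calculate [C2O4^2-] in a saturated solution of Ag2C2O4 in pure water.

Ag2C2O4(s) ⇌ 2 Ag^+ + C2O4^2-
Ksp = [Ag^+]^2[C2O4^2-]
With molar solubility s: [Ag^+] = 2s, [C2O4^2-] = s.
So Ksp = (2s)^2 × s = 4s^3
s^3 = 1.4 × 10^-11 / 4, so s = 1.52 × 10^-4 M
[C2O4^2-] = s = 1.5 x 10^-4 M

[C2O4^2-] ≈ 1.5 × 10^-4 M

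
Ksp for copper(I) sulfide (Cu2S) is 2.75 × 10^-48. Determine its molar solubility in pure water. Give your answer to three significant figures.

Cu2S(s) ⇌ 2 Cu^+(aq) + S^2-(aq)
Ksp = [Cu^+]^2[S^2-]
Let s = molar solubility. Then [Cu^+] = 2s and [S^2-] = s.
Substituting: Ksp = (2s)^2s = 4s^3
s = (2.75 × 10^-48 / 4)^(1/3) = 8.83 × 10^-17 M

8.83 x 10^-17 M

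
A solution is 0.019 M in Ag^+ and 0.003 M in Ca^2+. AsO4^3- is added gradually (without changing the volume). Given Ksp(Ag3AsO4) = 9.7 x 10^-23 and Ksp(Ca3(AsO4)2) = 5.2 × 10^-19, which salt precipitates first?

Precipitation of each salt starts when its ion product equals its Ksp.
For Ag3AsO4: 9.7 x 10^-23 = (0.019)^3 × [AsO4^3-]  ⇒  [AsO4^3-] = 1.4 x 10^-17 M.
For Ca3(AsO4)2: 5.2 × 10^-19 = (0.003)^3 × [AsO4^3-]^2  ⇒  [AsO4^3-] = 4.4 × 10^-6 M.
The salt with the lower threshold [AsO4^3-] precipitates first: Ag3AsO4.

Ag3AsO4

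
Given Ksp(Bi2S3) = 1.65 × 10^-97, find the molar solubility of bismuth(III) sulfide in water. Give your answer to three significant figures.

Bi2S3(s) ⇌ 2 Bi^3+ + 3 S^2-
Ksp = [Bi^3+]^2[S^2-]^3
Let s = molar solubility. Then [Bi^3+] = 2s and [S^2-] = 3s.
Ksp = (2s)^2(3s)^3 = 108s^5
s = (1.65 × 10^-97 / 108)^(1/5) = 1.73 × 10^-20 M

s = 1.73 × 10^-20 M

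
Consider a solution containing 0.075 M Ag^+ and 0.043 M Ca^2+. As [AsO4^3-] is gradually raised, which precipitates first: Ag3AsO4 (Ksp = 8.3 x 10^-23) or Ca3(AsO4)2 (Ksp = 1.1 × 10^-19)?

Each salt begins to precipitate when Q = Ksp, i.e. when [AsO4^3-] reaches its threshold.
For Ag3AsO4: 8.3 x 10^-23 = (0.075)^3 × [AsO4^3-]  ⇒  [AsO4^3-] = 2.0 × 10^-19 M.
For Ca3(AsO4)2: 1.1 × 10^-19 = (0.043)^3 × [AsO4^3-]^2  ⇒  [AsO4^3-] = 3.7 x 10^-8 M.
The salt with the lower threshold [AsO4^3-] precipitates first: Ag3AsO4.

Ag3AsO4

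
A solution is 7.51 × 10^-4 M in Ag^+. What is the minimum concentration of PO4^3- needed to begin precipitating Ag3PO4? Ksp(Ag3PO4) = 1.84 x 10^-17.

Ag3PO4(s) ⇌ 3 Ag^+(aq) + PO4^3-(aq)
Ksp = [Ag^+]^3[PO4^3-]
Precipitation begins when Q = Ksp. With [Ag^+] = 7.51 × 10^-4 M:
1.84 x 10^-17 = (7.51 × 10^-4)^3 × [PO4^3-]
[PO4^3-] = (1.84 x 10^-17 / 4.236 x 10^-10) = 4.34 × 10^-8 M

4.34 x 10^-8 M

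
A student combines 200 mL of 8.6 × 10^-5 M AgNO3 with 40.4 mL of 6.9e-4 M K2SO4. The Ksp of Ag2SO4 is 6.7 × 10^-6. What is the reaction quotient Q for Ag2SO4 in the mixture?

Total volume = 200 + 40.4 = 240.4 mL.
[Ag^+] = 8.6 × 10^-5 × (200/240.4) = 7.15 × 10^-5 M
[SO4^2-] = 6.9 × 10^-4 × (40.4/240.4) = 1.16 × 10^-4 M
Ag2SO4(s) <=> 2 Ag^+ + SO4^2-, so Q = [Ag^+]^2[SO4^2-]
Q = (7.15 × 10^-5)^2(1.16 × 10^-4) = 5.9 × 10^-13
Q < Ksp, so no precipitate of Ag2SO4 forms.

Q ≈ 5.9 x 10^-13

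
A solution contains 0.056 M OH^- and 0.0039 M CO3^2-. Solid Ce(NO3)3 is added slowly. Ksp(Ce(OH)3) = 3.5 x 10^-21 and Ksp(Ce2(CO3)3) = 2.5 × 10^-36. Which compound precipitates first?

Precipitation of each salt starts when its ion product equals its Ksp.
For Ce(OH)3: 3.5 x 10^-21 = (0.056)^3 × [Ce^3+]  ⇒  [Ce^3+] = 2.0 × 10^-17 M.
For Ce2(CO3)3: 2.5 × 10^-36 = (0.0039)^3 × [Ce^3+]^2  ⇒  [Ce^3+] = 6.5 × 10^-15 M.
The salt with the lower threshold [Ce^3+] precipitates first: Ce(OH)3.

Ce(OH)3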